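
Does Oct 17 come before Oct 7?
No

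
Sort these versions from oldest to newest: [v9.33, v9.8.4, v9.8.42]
[v9.8.4, v9.8.42, v9.33]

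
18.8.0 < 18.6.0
False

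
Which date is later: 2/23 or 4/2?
4/2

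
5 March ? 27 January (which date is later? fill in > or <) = >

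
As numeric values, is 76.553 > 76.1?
True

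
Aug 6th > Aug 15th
False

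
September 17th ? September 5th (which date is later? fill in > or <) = >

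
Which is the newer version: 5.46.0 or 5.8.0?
5.46.0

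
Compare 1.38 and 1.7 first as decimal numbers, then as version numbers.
As decimals: 1.38 < 1.7. As versions: v1.38 > v1.7 (minor version 38 > 7).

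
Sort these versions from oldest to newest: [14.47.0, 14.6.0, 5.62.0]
[5.62.0, 14.6.0, 14.47.0]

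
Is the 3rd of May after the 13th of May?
No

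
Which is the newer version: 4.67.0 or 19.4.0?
19.4.0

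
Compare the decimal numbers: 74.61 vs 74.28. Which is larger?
74.61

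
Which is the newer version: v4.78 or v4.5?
v4.78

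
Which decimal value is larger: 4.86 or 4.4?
4.86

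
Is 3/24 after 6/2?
No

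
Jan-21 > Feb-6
False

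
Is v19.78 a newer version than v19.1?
Yes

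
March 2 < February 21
False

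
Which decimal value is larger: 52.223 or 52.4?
52.4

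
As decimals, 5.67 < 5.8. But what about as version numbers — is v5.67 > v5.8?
True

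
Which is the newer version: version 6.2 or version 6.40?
version 6.40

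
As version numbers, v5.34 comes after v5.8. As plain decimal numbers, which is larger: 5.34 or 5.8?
5.8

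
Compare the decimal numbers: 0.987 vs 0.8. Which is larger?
0.987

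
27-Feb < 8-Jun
True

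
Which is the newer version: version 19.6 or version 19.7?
version 19.7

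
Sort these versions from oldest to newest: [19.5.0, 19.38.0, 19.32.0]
[19.5.0, 19.32.0, 19.38.0]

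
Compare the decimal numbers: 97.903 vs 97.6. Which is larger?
97.903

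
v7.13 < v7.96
True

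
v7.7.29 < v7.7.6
False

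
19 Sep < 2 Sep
False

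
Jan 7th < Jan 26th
True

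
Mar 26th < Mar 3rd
False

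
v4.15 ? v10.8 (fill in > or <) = <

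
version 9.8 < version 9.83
True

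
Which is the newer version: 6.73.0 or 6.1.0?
6.73.0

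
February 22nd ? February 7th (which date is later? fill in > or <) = >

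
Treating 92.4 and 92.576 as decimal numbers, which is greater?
92.576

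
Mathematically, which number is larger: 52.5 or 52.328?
52.5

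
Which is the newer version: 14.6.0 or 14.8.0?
14.8.0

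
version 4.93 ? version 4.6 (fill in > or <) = >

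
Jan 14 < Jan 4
False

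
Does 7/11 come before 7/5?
No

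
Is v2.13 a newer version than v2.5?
Yes. Version numbers are compared segment by segment as integers, not as decimals: minor version 13 > 5, so v2.13 > v2.5 (even though the decimal 2.13 < 2.5).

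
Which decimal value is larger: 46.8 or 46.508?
46.8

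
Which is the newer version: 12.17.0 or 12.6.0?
12.17.0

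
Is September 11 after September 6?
Yes. Day 11 comes after day 6 in September — this is a date comparison, not a decimal one (the decimal 9.11 would be smaller than 9.6).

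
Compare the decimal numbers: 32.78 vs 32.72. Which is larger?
32.78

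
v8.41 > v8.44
False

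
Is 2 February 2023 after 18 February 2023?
No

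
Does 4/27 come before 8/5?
Yes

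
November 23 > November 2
True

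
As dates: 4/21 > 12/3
False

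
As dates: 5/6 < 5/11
True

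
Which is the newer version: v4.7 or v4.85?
v4.85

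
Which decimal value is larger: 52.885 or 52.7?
52.885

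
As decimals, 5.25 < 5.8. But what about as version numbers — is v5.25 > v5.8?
True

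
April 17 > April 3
True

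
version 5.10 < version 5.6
False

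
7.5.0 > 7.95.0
False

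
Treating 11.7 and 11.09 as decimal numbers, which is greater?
11.7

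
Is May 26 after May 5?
Yes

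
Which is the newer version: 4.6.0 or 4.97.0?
4.97.0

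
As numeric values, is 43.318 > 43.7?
False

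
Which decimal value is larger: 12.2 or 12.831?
12.831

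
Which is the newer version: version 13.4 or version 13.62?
version 13.62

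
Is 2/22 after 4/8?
No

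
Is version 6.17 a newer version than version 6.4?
Yes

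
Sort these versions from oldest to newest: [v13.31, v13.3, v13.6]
[v13.3, v13.6, v13.31]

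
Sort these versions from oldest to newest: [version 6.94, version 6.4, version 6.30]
[version 6.4, version 6.30, version 6.94]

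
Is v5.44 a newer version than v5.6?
Yes. Version numbers are compared segment by segment as integers, not as decimals: minor version 44 > 6, so v5.44 > v5.6 (even though the decimal 5.44 < 5.6).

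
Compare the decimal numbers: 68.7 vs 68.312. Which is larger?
68.7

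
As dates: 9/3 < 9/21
True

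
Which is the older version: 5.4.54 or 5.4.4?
5.4.4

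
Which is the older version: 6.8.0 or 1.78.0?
1.78.0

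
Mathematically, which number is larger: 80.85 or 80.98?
80.98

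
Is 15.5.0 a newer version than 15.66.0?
No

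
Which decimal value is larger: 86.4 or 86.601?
86.601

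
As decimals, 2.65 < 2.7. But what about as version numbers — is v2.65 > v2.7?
True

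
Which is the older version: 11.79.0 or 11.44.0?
11.44.0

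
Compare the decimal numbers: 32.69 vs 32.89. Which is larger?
32.89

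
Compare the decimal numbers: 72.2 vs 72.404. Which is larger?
72.404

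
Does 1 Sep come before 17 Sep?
Yes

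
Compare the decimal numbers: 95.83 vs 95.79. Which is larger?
95.83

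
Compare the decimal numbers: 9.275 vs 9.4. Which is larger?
9.4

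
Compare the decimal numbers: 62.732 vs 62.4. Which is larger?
62.732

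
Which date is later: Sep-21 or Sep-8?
Sep-21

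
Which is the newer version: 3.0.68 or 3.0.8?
3.0.68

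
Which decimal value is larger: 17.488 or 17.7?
17.7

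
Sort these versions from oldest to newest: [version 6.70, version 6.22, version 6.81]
[version 6.22, version 6.70, version 6.81]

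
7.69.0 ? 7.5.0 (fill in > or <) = >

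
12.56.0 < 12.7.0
False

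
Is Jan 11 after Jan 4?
Yes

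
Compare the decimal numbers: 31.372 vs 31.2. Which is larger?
31.372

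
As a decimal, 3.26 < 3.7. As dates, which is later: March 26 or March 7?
March 26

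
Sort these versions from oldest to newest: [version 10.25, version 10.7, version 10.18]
[version 10.7, version 10.18, version 10.25]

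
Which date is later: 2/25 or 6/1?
6/1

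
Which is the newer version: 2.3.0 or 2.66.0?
2.66.0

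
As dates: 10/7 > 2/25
True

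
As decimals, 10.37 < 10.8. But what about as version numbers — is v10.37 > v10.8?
True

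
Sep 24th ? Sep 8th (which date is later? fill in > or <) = >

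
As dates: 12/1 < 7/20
False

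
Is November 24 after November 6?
Yes. Day 24 comes after day 6 in November — this is a date comparison, not a decimal one (the decimal 11.24 would be smaller than 11.6).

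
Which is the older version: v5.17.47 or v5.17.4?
v5.17.4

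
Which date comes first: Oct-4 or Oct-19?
Oct-4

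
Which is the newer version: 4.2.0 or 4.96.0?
4.96.0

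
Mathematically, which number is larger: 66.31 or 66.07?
66.31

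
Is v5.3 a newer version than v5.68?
No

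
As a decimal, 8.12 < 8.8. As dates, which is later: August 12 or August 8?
August 12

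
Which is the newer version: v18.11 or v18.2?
v18.11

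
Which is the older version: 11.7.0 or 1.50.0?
1.50.0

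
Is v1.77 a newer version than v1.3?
Yes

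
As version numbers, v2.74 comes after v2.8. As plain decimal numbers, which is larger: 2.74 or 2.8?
2.8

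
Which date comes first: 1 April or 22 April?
1 April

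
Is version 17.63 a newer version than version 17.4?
Yes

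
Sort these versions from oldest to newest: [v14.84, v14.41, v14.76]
[v14.41, v14.76, v14.84]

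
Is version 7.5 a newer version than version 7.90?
No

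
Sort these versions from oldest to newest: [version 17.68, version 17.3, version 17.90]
[version 17.3, version 17.68, version 17.90]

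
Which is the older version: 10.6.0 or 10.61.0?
10.6.0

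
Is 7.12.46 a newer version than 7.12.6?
Yes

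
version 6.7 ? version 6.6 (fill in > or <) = >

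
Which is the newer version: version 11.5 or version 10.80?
version 11.5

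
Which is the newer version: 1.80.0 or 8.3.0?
8.3.0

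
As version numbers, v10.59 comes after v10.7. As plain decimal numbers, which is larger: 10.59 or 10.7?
10.7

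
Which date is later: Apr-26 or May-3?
May-3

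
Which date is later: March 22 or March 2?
March 22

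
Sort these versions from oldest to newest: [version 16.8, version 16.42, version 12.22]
[version 12.22, version 16.8, version 16.42]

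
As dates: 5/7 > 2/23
True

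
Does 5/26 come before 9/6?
Yes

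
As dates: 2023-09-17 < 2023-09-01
False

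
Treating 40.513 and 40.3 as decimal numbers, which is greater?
40.513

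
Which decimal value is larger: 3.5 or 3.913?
3.913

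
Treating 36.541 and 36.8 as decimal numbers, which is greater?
36.8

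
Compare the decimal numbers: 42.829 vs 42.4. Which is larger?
42.829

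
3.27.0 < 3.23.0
False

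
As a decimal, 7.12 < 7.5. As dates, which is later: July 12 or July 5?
July 12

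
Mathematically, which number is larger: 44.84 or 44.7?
44.84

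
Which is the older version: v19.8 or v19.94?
v19.8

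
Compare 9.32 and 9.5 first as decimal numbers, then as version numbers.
As decimals: 9.32 < 9.5. As versions: v9.32 > v9.5 (minor version 32 > 5).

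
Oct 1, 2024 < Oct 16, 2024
True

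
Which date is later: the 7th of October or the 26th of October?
the 26th of October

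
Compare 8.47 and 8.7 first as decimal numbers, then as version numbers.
As decimals: 8.47 < 8.7. As versions: v8.47 > v8.7 (minor version 47 > 7).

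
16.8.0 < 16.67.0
True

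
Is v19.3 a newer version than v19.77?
No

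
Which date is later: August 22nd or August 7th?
August 22nd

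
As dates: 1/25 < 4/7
True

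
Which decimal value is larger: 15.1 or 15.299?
15.299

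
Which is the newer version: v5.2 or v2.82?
v5.2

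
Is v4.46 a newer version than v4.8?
Yes. Version numbers are compared segment by segment as integers, not as decimals: minor version 46 > 8, so v4.46 > v4.8 (even though the decimal 4.46 < 4.8).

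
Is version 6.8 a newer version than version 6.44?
No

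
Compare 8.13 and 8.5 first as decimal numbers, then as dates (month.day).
As decimals: 8.13 < 8.5. As dates: 8/13 is later than 8/5 (day 13 > day 5).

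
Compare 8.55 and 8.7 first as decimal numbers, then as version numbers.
As decimals: 8.55 < 8.7. As versions: v8.55 > v8.7 (minor version 55 > 7).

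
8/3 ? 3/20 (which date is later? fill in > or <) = >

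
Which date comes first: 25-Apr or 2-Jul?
25-Apr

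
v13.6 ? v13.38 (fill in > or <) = <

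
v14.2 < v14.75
True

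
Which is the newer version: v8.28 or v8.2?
v8.28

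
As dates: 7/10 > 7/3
True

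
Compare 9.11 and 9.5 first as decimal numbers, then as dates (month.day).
As decimals: 9.11 < 9.5. As dates: 9/11 is later than 9/5 (day 11 > day 5).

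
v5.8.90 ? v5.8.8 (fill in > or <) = >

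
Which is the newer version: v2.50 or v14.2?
v14.2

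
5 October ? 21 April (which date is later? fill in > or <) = >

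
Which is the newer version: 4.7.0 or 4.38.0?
4.38.0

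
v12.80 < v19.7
True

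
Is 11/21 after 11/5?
Yes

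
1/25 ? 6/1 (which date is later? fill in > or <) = <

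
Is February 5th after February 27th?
No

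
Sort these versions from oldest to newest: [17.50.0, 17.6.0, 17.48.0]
[17.6.0, 17.48.0, 17.50.0]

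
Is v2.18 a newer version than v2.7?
Yes. Version numbers are compared segment by segment as integers, not as decimals: minor version 18 > 7, so v2.18 > v2.7 (even though the decimal 2.18 < 2.7).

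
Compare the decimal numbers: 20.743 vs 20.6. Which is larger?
20.743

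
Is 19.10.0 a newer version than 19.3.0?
Yes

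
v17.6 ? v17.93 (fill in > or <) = <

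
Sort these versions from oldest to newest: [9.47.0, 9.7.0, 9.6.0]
[9.6.0, 9.7.0, 9.47.0]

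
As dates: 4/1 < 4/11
True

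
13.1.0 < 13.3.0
True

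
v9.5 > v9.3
True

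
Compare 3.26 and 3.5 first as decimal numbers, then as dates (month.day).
As decimals: 3.26 < 3.5. As dates: 3/26 is later than 3/5 (day 26 > day 5).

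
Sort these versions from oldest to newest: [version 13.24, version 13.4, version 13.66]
[version 13.4, version 13.24, version 13.66]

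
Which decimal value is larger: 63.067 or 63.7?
63.7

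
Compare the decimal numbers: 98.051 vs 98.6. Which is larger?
98.6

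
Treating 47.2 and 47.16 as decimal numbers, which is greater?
47.2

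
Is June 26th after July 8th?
No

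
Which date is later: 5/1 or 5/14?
5/14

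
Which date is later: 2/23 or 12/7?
12/7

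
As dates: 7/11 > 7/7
True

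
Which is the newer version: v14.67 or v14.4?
v14.67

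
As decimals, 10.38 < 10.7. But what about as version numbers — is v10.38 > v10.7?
True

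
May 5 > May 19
False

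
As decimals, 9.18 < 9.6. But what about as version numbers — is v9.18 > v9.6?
True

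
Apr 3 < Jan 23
False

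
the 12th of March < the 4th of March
False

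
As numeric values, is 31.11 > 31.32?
False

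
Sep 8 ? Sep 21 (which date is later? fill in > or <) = <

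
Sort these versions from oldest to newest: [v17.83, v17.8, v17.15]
[v17.8, v17.15, v17.83]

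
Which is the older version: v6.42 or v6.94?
v6.42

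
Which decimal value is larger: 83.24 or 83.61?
83.61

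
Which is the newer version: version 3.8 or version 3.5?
version 3.8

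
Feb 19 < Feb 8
False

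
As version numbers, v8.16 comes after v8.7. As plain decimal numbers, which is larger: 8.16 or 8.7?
8.7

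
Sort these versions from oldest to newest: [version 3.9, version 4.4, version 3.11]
[version 3.9, version 3.11, version 4.4]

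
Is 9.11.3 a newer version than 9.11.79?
No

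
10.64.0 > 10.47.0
True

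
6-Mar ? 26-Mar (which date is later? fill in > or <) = <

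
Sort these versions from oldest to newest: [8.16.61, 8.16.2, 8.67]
[8.16.2, 8.16.61, 8.67]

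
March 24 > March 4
True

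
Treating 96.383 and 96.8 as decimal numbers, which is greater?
96.8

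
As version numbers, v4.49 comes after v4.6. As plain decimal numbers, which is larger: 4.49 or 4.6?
4.6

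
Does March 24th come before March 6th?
No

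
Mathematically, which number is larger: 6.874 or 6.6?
6.874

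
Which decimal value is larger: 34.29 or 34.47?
34.47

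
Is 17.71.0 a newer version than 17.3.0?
Yes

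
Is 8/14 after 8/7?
Yes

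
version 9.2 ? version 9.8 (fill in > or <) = <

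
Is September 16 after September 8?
Yes. Day 16 comes after day 8 in September — this is a date comparison, not a decimal one (the decimal 9.16 would be smaller than 9.8).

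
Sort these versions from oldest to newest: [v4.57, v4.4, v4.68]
[v4.4, v4.57, v4.68]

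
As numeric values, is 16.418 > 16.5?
False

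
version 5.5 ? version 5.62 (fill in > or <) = <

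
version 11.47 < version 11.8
False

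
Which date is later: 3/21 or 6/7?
6/7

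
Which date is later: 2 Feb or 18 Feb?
18 Feb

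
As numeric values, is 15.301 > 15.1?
True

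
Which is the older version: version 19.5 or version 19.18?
version 19.5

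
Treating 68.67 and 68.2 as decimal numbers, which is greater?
68.67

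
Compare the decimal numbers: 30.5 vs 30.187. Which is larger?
30.5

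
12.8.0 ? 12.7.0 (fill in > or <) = >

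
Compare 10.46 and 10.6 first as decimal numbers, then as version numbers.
As decimals: 10.46 < 10.6. As versions: v10.46 > v10.6 (minor version 46 > 6).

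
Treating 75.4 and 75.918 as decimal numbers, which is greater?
75.918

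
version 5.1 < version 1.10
False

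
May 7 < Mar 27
False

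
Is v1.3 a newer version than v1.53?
No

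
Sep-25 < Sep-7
False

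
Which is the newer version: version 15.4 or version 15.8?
version 15.8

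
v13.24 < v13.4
False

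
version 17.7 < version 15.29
False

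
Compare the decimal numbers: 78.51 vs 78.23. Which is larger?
78.51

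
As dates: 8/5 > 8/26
False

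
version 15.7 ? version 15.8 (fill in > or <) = <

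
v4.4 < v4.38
True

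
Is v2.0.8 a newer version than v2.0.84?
No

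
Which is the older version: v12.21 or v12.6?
v12.6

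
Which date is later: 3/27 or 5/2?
5/2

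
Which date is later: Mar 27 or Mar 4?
Mar 27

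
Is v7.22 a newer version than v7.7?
Yes. Version numbers are compared segment by segment as integers, not as decimals: minor version 22 > 7, so v7.22 > v7.7 (even though the decimal 7.22 < 7.7).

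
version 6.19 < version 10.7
True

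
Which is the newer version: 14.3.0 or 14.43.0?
14.43.0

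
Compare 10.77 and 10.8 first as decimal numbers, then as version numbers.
As decimals: 10.77 < 10.8. As versions: v10.77 > v10.8 (minor version 77 > 8).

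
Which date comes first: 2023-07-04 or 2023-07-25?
2023-07-04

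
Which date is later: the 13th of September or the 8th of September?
the 13th of September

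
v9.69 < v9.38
False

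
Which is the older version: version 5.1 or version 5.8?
version 5.1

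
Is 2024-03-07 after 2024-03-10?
No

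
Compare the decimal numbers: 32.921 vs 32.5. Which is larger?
32.921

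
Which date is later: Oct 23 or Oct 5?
Oct 23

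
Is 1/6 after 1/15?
No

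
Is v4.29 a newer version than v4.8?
Yes. Version numbers are compared segment by segment as integers, not as decimals: minor version 29 > 8, so v4.29 > v4.8 (even though the decimal 4.29 < 4.8).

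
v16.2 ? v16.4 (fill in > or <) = <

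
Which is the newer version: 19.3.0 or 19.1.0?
19.3.0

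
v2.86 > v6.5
False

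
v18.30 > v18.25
True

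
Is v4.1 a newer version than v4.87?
No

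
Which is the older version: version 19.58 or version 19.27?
version 19.27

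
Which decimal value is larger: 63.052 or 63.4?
63.4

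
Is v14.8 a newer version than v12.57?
Yes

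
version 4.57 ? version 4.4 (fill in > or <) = >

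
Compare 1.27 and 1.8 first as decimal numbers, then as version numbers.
As decimals: 1.27 < 1.8. As versions: v1.27 > v1.8 (minor version 27 > 8).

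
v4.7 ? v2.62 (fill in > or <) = >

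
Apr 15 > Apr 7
True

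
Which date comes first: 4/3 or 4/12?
4/3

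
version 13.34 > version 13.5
True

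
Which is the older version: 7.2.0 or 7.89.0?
7.2.0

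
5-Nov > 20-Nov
False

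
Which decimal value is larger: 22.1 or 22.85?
22.85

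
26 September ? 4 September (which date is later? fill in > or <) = >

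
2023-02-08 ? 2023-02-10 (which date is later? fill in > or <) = <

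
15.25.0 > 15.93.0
False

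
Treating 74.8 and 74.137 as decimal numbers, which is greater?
74.8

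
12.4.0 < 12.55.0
True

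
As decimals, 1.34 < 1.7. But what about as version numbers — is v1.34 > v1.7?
True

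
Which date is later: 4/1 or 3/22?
4/1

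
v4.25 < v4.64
True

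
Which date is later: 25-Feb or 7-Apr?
7-Apr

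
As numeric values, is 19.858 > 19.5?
True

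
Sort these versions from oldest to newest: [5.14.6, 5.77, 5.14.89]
[5.14.6, 5.14.89, 5.77]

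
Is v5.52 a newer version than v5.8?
Yes. Version numbers are compared segment by segment as integers, not as decimals: minor version 52 > 8, so v5.52 > v5.8 (even though the decimal 5.52 < 5.8).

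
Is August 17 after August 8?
Yes. Day 17 comes after day 8 in August — this is a date comparison, not a decimal one (the decimal 8.17 would be smaller than 8.8).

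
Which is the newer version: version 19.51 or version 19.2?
version 19.51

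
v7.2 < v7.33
True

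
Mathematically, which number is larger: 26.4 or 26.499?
26.499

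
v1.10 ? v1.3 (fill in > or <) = >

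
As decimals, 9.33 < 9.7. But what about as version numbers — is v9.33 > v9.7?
True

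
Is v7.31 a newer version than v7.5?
Yes. Version numbers are compared segment by segment as integers, not as decimals: minor version 31 > 5, so v7.31 > v7.5 (even though the decimal 7.31 < 7.5).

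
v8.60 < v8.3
False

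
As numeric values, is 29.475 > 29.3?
True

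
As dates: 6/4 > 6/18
False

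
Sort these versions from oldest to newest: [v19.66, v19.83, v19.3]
[v19.3, v19.66, v19.83]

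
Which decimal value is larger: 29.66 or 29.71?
29.71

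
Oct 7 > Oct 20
False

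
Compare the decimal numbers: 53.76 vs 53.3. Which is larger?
53.76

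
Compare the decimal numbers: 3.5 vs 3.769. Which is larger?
3.769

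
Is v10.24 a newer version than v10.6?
Yes. Version numbers are compared segment by segment as integers, not as decimals: minor version 24 > 6, so v10.24 > v10.6 (even though the decimal 10.24 < 10.6).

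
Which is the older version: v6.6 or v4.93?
v4.93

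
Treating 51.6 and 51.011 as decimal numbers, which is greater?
51.6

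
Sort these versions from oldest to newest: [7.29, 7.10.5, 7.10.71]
[7.10.5, 7.10.71, 7.29]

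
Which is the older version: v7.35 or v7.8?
v7.8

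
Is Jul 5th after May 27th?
Yes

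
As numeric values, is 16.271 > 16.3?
False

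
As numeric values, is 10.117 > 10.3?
False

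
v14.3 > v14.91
False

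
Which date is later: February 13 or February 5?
February 13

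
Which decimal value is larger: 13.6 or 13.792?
13.792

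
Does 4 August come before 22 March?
No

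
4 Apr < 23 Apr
True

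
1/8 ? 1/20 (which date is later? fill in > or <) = <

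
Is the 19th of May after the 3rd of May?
Yes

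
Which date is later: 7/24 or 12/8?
12/8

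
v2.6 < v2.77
True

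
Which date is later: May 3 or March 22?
May 3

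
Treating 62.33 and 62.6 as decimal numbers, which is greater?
62.6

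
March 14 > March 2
True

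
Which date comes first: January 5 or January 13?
January 5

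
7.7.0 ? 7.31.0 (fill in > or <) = <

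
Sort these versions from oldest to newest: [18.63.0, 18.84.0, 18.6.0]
[18.6.0, 18.63.0, 18.84.0]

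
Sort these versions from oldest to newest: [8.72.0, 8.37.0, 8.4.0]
[8.4.0, 8.37.0, 8.72.0]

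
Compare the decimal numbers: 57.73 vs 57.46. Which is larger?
57.73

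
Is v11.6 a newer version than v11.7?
No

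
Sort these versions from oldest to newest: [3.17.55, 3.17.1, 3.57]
[3.17.1, 3.17.55, 3.57]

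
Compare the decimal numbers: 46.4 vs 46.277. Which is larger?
46.4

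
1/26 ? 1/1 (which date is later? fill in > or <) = >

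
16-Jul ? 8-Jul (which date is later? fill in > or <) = >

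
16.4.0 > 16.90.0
False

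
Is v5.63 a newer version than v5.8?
Yes. Version numbers are compared segment by segment as integers, not as decimals: minor version 63 > 8, so v5.63 > v5.8 (even though the decimal 5.63 < 5.8).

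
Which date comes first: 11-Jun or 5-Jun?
5-Jun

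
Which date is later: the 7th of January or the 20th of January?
the 20th of January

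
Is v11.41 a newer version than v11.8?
Yes. Version numbers are compared segment by segment as integers, not as decimals: minor version 41 > 8, so v11.41 > v11.8 (even though the decimal 11.41 < 11.8).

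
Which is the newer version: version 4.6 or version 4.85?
version 4.85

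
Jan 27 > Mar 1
False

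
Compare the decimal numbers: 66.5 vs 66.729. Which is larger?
66.729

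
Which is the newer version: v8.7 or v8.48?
v8.48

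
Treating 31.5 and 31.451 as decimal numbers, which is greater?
31.5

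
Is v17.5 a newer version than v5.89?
Yes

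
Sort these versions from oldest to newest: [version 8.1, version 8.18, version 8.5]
[version 8.1, version 8.5, version 8.18]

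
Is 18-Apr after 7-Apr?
Yes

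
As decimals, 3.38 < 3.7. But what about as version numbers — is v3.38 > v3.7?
True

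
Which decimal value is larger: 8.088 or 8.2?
8.2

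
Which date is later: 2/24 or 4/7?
4/7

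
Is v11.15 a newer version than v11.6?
Yes. Version numbers are compared segment by segment as integers, not as decimals: minor version 15 > 6, so v11.15 > v11.6 (even though the decimal 11.15 < 11.6).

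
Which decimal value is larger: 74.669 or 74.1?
74.669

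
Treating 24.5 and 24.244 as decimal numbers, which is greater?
24.5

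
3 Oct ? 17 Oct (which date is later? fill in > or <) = <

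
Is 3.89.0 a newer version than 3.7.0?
Yes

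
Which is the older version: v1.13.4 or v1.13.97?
v1.13.4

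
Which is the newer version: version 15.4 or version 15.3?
version 15.4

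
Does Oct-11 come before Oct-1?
No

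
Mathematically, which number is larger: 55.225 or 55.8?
55.8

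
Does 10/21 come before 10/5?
No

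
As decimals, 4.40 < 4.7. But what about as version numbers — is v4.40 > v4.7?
True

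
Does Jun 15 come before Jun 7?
No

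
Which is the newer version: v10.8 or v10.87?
v10.87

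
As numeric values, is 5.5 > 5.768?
False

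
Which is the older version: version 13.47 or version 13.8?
version 13.8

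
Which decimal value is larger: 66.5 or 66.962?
66.962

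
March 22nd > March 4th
True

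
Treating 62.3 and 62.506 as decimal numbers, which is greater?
62.506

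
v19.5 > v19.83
False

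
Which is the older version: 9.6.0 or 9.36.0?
9.6.0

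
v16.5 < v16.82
True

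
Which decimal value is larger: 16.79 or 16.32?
16.79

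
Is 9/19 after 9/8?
Yes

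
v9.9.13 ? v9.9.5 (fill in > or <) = >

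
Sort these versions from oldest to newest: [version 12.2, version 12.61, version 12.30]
[version 12.2, version 12.30, version 12.61]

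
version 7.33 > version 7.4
True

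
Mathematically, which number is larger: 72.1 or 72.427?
72.427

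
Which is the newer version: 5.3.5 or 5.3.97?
5.3.97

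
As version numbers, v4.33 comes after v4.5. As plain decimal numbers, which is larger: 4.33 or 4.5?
4.5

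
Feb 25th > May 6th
False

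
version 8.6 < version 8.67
True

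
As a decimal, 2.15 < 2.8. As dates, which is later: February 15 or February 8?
February 15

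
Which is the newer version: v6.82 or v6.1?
v6.82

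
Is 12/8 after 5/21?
Yes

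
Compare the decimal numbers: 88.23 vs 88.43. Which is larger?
88.43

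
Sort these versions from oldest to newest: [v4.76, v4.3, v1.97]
[v1.97, v4.3, v4.76]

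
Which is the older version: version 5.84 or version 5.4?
version 5.4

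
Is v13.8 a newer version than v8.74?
Yes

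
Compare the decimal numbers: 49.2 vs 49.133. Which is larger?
49.2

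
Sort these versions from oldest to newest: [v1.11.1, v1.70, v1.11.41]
[v1.11.1, v1.11.41, v1.70]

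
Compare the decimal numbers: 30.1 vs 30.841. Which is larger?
30.841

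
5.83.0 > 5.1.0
True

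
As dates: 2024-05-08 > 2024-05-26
False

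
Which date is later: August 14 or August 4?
August 14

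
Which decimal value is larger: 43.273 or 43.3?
43.3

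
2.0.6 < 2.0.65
True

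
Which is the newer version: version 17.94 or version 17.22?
version 17.94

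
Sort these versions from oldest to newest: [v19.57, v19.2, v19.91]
[v19.2, v19.57, v19.91]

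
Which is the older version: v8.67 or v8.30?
v8.30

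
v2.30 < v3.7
True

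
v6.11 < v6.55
True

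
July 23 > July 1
True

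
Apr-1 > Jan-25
True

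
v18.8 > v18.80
False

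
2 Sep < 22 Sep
True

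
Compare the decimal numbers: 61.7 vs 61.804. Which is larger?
61.804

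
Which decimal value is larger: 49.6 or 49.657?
49.657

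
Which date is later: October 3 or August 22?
October 3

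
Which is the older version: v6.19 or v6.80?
v6.19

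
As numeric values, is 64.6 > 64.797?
False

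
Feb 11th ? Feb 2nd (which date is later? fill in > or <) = >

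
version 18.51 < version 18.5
False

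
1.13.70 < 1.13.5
False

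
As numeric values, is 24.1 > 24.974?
False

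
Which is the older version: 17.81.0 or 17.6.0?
17.6.0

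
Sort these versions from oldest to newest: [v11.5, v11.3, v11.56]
[v11.3, v11.5, v11.56]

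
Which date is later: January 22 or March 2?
March 2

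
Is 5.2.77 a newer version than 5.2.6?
Yes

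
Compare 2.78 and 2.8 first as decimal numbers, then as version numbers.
As decimals: 2.78 < 2.8. As versions: v2.78 > v2.8 (minor version 78 > 8).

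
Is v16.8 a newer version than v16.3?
Yes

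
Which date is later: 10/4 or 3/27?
10/4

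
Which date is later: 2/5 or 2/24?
2/24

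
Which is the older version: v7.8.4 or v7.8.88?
v7.8.4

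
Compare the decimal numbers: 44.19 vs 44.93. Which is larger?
44.93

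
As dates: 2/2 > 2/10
False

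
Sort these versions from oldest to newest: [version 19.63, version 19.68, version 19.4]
[version 19.4, version 19.63, version 19.68]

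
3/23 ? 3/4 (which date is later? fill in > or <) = >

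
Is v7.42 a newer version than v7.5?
Yes. Version numbers are compared segment by segment as integers, not as decimals: minor version 42 > 5, so v7.42 > v7.5 (even though the decimal 7.42 < 7.5).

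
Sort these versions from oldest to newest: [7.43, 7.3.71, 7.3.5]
[7.3.5, 7.3.71, 7.43]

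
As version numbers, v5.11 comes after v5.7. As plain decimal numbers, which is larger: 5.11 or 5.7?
5.7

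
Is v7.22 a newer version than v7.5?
Yes. Version numbers are compared segment by segment as integers, not as decimals: minor version 22 > 5, so v7.22 > v7.5 (even though the decimal 7.22 < 7.5).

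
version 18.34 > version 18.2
True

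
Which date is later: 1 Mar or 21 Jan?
1 Mar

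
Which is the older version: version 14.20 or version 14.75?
version 14.20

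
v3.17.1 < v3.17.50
True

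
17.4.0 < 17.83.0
True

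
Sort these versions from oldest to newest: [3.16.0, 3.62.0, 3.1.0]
[3.1.0, 3.16.0, 3.62.0]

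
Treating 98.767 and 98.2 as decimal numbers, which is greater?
98.767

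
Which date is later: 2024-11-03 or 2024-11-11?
2024-11-11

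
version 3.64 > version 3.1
True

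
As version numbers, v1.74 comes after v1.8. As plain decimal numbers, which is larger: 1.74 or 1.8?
1.8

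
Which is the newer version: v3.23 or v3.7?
v3.23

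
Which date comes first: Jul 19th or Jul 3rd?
Jul 3rd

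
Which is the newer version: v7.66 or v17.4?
v17.4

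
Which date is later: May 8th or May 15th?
May 15th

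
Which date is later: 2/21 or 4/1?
4/1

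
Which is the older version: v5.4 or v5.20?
v5.4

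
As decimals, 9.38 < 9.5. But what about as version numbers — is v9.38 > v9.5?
True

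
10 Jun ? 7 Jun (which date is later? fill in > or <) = >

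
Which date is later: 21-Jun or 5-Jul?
5-Jul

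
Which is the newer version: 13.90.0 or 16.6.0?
16.6.0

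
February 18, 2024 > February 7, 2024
True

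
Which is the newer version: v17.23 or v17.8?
v17.23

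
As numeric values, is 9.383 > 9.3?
True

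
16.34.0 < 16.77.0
True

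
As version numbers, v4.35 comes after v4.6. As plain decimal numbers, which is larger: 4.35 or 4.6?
4.6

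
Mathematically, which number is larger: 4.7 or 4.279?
4.7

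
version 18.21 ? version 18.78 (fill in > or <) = <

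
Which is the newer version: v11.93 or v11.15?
v11.93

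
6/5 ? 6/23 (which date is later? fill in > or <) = <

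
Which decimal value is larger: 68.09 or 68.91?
68.91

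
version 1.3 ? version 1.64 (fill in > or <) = <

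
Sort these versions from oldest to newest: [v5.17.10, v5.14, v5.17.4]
[v5.14, v5.17.4, v5.17.10]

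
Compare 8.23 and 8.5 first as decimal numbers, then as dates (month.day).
As decimals: 8.23 < 8.5. As dates: 8/23 is later than 8/5 (day 23 > day 5).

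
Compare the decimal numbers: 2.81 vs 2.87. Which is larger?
2.87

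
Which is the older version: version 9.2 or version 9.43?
version 9.2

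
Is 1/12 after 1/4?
Yes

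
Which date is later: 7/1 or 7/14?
7/14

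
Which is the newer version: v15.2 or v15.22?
v15.22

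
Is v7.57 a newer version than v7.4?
Yes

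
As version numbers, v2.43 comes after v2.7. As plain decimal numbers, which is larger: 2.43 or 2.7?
2.7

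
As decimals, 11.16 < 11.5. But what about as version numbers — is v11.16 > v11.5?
True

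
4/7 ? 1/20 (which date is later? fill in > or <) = >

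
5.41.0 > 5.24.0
True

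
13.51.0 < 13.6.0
False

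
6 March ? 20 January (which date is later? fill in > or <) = >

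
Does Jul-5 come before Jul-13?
Yes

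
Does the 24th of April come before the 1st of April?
No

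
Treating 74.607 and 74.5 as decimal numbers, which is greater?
74.607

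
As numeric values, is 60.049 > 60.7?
False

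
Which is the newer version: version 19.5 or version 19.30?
version 19.30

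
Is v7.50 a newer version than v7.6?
Yes. Version numbers are compared segment by segment as integers, not as decimals: minor version 50 > 6, so v7.50 > v7.6 (even though the decimal 7.50 < 7.6).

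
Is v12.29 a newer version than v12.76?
No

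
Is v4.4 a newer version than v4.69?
No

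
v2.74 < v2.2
False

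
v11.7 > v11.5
True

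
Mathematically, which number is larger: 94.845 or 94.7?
94.845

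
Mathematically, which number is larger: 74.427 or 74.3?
74.427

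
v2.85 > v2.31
True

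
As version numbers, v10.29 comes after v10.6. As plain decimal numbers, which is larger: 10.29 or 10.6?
10.6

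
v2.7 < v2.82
True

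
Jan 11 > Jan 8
True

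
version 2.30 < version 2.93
True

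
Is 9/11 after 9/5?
Yes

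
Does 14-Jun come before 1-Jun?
No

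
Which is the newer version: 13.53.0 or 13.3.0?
13.53.0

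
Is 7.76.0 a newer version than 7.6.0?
Yes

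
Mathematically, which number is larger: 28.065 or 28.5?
28.5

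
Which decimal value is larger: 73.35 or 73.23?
73.35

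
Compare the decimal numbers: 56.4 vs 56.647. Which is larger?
56.647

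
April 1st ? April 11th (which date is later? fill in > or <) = <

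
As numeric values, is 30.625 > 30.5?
True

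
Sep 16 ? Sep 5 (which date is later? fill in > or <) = >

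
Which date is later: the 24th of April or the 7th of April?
the 24th of April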